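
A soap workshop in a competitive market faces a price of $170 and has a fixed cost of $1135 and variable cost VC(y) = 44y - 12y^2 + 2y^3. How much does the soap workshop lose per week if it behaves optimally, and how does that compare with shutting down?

Profit = -$351 at y = 7

AVC = 44 - 12y + 2y^2; min AVC = $26 at y = 3. Since P = $170 ≥ min AVC, the firm produces.
MC = 44 - 24y + 6y^2. Setting P = MC and taking the root on the rising branch gives y* = 7.
TR = 170·7 = 1190. TC = 1135 + 406 = 1541. Profit = 1190 − 1541 = -$351.
That loss of $351 beats the $1135 the firm would lose by shutting down; producing recovers $784 of fixed cost.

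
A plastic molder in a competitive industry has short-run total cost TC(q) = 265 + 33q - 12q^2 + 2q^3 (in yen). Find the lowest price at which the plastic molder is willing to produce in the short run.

¥15 per unit

Short-run supply begins at min AVC. From VC = 33q - 12q^2 + 2q^3, AVC = 33 - 12q + 2q^2.
dAVC/dq = -12 + 4q = 0 gives q = 3. min AVC = 33 - 12·3 + 2·3^2 = 15.
For P < ¥15 the firm produces nothing.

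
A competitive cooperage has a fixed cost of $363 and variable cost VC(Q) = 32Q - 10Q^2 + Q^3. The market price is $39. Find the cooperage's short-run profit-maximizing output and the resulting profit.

AVC = 32 - 10Q + Q^2; min AVC = $7 at Q = 5. Since P = $39 ≥ min AVC, the firm produces.
MC = 32 - 20Q + 3Q^2. Setting P = MC and taking the root on the rising branch gives Q* = 7.
TR = 39·7 = 273. TC = 363 + 77 = 440. Profit = 273 − 440 = -$167.
Shutting down would mean losing the fixed cost of $363, so operating at a loss of $167 is better by $196.

Profit = -$167 at Q = 7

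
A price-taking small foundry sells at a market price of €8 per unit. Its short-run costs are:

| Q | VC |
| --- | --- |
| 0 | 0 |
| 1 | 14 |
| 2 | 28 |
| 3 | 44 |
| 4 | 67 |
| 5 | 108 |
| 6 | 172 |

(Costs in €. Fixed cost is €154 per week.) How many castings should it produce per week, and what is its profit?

Q = 0 (shut down); profit = -€154

Profit at each row (π = 8Q − TC): Q=0: -154; Q=1: -160; Q=2: -166; Q=3: -174; Q=4: -189; Q=5: -222; Q=6: -278.
Profit is highest at Q = 0. Equivalently, the lowest AVC in the table is 14/1 ≈ €14 at Q = 1, and P = €8 falls below it — price never covers variable cost, so the firm shuts down and loses only its fixed cost.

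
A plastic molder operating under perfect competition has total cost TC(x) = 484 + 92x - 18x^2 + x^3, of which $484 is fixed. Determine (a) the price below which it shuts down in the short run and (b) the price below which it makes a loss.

Shutdown price = $11; break-even price = $59

Shutdown price = min AVC. AVC = 92 - 18x + x^2, with vertex at x = 9 and minimum $11.
ATC = 484/x + 92 - 18x + x^2. Setting dATC/dx = −484/x^2 − 18 + 2x = 0 gives x = 11 (since 2·11^3 − 18·11^2 = 484).
min ATC = 484/11 + 92 − 18·11 + 11^2 = $59. That is the break-even price.
For $11 ≤ P < $59 the firm produces at a loss; below $11 it shuts down.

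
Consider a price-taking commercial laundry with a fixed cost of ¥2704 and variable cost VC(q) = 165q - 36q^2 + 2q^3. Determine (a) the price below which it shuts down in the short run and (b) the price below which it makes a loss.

AVC = 165 - 36q + 2q^2; minimized at q = 9, giving min AVC = ¥3. That is the shutdown price.
ATC = 2704/q + 165 - 36q + 2q^2. Setting dATC/dq = −2704/q^2 − 36 + 4q = 0 gives q = 13 (since 4·13^3 − 36·13^2 = 2704).
min ATC = 2704/13 + 165 − 36·13 + 2·13^2 = ¥243. That is the break-even price.
Between these two prices the firm operates at a loss; above ¥243 it earns a profit.

Shutdown price = ¥3; break-even price = ¥243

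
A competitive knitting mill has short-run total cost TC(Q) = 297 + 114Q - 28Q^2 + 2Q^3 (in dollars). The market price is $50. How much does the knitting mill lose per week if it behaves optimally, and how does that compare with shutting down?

AVC = 114 - 28Q + 2Q^2; min AVC = $16 at Q = 7. Since P = $50 ≥ min AVC, the firm produces.
MC = 114 - 56Q + 6Q^2. Setting P = MC and taking the root on the rising branch gives Q* = 8.
TR = 50·8 = 400. TC = 297 + 144 = 441. Profit = 400 − 441 = -$41.
Shutting down would mean losing the fixed cost of $297, so operating at a loss of $41 is better by $256.

Profit = -$41 at Q = 8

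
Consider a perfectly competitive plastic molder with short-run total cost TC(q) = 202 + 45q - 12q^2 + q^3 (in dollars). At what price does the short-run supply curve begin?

$9 per unit

The shutdown price is the minimum of AVC. VC = 45q - 12q^2 + q^3, so AVC = 45 - 12q + q^2.
At the minimum of AVC, MC = AVC. MC = 45 - 24q + 3q^2; setting MC = AVC gives 2q^2 - 12q = 0, so q = 6. min AVC = 9.
For P < $9 the firm produces nothing.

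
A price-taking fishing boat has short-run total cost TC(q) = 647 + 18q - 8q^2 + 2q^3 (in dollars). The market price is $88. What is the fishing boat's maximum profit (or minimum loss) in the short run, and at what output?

Profit = -$347 at q = 5

AVC = 18 - 8q + 2q^2; min AVC = $10 at q = 2. Since P = $88 ≥ min AVC, the firm produces.
With MC = 18 - 16q + 6q^2, P = MC on the upward-sloping part at q* = 5.
TR = 88·5 = 440. TC = 647 + 140 = 787. Profit = 440 − 787 = -$347.
By producing, the firm covers all variable cost plus $300 of fixed cost; shutting down would lose the full $647.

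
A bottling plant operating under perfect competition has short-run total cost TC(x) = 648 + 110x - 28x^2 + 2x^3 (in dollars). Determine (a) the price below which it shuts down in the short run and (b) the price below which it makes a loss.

AVC = 110 - 28x + 2x^2; minimized at x = 7, giving min AVC = $12. That is the shutdown price.
ATC = 648/x + 110 - 28x + 2x^2. Setting dATC/dx = −648/x^2 − 28 + 4x = 0 gives x = 9 (since 4·9^3 − 28·9^2 = 648).
min ATC = 648/9 + 110 − 28·9 + 2·9^2 = $92. That is the break-even price.
Between these two prices the firm operates at a loss; above $92 it earns a profit.

Shutdown price = $12; break-even price = $92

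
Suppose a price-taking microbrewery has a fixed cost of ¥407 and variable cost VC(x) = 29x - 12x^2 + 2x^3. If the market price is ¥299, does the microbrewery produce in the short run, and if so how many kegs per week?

From TC, MC = TC'(x) = 29 - 24x + 6x^2 and AVC = VC/x = 29 - 12x + 2x^2.
AVC is minimized where dAVC/dx = -12 + 4x = 0, at x = 3; min AVC = 29 - 12·3 + 2·3^2 = ¥11.
Since P = ¥299 ≥ min AVC = ¥11, price covers variable cost and the firm should produce.
Set P = MC: 299 = 29 - 24x + 6x^2 → -270 - 24x + 6x^2 = 0. The roots are x = -5 and x = 9; the profit-maximizing output is on the rising part of MC, so x* = 9.
Check: AVC at x = 9 is ¥83 ≤ P, so revenue covers variable cost.
Profit = P·x − TC = 299·9 − 1154 = ¥1537.

Produce at x = 9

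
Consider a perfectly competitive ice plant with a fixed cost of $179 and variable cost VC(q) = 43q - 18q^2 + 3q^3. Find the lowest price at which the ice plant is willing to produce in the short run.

$16 per unit

Short-run supply begins at min AVC. From VC = 43q - 18q^2 + 3q^3, AVC = 43 - 18q + 3q^2.
At the minimum of AVC, MC = AVC. MC = 43 - 36q + 9q^2; setting MC = AVC gives 6q^2 - 18q = 0, so q = 3. min AVC = 16.
For P < $16 the firm produces nothing.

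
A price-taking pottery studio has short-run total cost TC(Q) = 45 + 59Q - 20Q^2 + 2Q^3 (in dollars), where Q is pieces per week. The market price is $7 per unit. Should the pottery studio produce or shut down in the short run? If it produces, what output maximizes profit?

Shut down

From TC, MC = TC'(Q) = 59 - 40Q + 6Q^2 and AVC = VC/Q = 59 - 20Q + 2Q^2.
AVC is minimized where dAVC/dQ = -20 + 4Q = 0, at Q = 5; min AVC = 59 - 20·5 + 2·5^2 = $9.
Since P = $7 < min AVC = $9, price fails to cover variable cost at any output.
Shutting down limits the loss to fixed cost, $45.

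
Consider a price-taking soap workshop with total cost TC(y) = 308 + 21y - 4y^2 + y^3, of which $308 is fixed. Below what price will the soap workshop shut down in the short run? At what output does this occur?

$17 per unit, at y = 2

Short-run supply begins at min AVC. From VC = 21y - 4y^2 + y^3, AVC = 21 - 4y + y^2.
dAVC/dy = -4 + 2y = 0 gives y = 2. min AVC = 21 - 4·2 + 2^2 = 17.
The firm shuts down for any P below $17.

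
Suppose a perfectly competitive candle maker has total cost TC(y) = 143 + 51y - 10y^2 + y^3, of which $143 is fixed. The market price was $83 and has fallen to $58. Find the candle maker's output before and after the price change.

MC = 51 - 20y + 3y^2; the shutdown threshold is min AVC = $26 (at y = 5).
With P = $83 above the shutdown price, P = MC gives y = 8.
At P = $58 ≥ min AVC, set P = MC: y = 7. The firm stays open but cuts output.

Output falls from 8 to 7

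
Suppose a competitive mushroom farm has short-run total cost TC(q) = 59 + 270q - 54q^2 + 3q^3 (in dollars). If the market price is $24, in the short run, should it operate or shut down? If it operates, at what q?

From TC, MC = TC'(q) = 270 - 108q + 9q^2 and AVC = VC/q = 270 - 54q + 3q^2.
AVC hits its minimum where MC = AVC, at q = 9, giving min AVC = 270 - 54·9 + 3·9^2 = $27.
Since P = $24 < min AVC = $27, price fails to cover variable cost at any output.
Shutting down limits the loss to fixed cost, $59.

Shut down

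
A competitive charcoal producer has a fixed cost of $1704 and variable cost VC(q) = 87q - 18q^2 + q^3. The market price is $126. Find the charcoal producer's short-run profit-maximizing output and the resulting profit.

AVC = 87 - 18q + q^2 has its minimum $6 at q = 9; price $126 clears that bar, so the firm operates.
With MC = 87 - 36q + 3q^2, P = MC on the upward-sloping part at q* = 13.
TR = 126·13 = 1638. TC = 1704 + 286 = 1990. Profit = 1638 − 1990 = -$352.
Shutting down would mean losing the fixed cost of $1704, so operating at a loss of $352 is better by $1352.

Profit = -$352 at q = 13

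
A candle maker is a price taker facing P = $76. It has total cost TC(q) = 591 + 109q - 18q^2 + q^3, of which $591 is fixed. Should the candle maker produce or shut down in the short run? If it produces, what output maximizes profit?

Produce at q = 11

From TC, MC = TC'(q) = 109 - 36q + 3q^2 and AVC = VC/q = 109 - 18q + q^2.
AVC hits its minimum where MC = AVC, at q = 9, giving min AVC = 109 - 18·9 + 9^2 = $28.
Since P = $76 ≥ min AVC = $28, price covers variable cost and the firm should produce.
P = MC gives 33 - 36q + 3q^2 = 0, with roots 1 and 11. Take the larger (rising MC): q* = 11.
Check: AVC at q = 11 is $32 ≤ P, so revenue covers variable cost.
Profit = P·q − TC = 76·11 − 943 = -$107, a loss, but smaller than the $591 fixed cost the firm would lose by shutting down.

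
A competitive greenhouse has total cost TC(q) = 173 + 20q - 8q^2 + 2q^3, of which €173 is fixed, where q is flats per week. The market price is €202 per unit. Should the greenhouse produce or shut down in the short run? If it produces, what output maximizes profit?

Produce at q = 7

From TC, MC = TC'(q) = 20 - 16q + 6q^2 and AVC = VC/q = 20 - 8q + 2q^2.
AVC hits its minimum where MC = AVC, at q = 2, giving min AVC = 20 - 8·2 + 2·2^2 = €12.
P = €202 exceeds min AVC = €12, so the firm stays open.
Solving P = MC: -182 - 16q + 6q^2 = 0 ⇒ q = -13/3 or 7. On the upward-sloping branch, q* = 7.
Check: AVC at q = 7 is €62 ≤ P, so revenue covers variable cost.
Profit = P·q − TC = 202·7 − 607 = €807.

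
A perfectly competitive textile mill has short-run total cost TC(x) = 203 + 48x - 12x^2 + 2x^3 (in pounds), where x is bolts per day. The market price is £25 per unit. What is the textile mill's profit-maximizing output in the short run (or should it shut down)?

Strip out fixed cost: VC = 48x - 12x^2 + 2x^3. Then AVC = 48 - 12x + 2x^2 and MC = 48 - 24x + 6x^2.
The AVC parabola has its vertex at x = 12/4 = 3, where AVC = 48 - 12·3 + 2·3^2 = £30.
Since P = £25 < min AVC = £30, price fails to cover variable cost at any output.
Best response: produce nothing and absorb the £203 fixed cost.

Shut down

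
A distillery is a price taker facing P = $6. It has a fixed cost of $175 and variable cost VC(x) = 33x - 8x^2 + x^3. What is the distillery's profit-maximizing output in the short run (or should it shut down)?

Strip out fixed cost: VC = 33x - 8x^2 + x^3. Then AVC = 33 - 8x + x^2 and MC = 33 - 16x + 3x^2.
The AVC parabola has its vertex at x = 8/2 = 4, where AVC = 33 - 8·4 + 4^2 = $17.
With P < min AVC ($6 < $17), every unit sold adds to the loss.
Best response: produce nothing and absorb the $175 fixed cost.

Shut down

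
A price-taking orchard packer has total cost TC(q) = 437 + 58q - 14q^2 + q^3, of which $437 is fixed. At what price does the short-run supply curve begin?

$9 per unit

The firm shuts down when price falls below the minimum of average variable cost. AVC = VC/q = 58 - 14q + q^2.
At the minimum of AVC, MC = AVC. MC = 58 - 28q + 3q^2; setting MC = AVC gives 2q^2 - 14q = 0, so q = 7. min AVC = 9.
For P < $9 the firm produces nothing.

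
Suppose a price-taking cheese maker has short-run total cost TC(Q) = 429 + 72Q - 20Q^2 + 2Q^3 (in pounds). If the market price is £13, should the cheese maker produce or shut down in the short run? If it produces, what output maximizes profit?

Shut down

From TC, MC = TC'(Q) = 72 - 40Q + 6Q^2 and AVC = VC/Q = 72 - 20Q + 2Q^2.
AVC is minimized where dAVC/dQ = -20 + 4Q = 0, at Q = 5; min AVC = 72 - 20·5 + 2·5^2 = £22.
Since P = £13 < min AVC = £22, price fails to cover variable cost at any output.
The firm minimizes its loss by shutting down and losing only its fixed cost of £429.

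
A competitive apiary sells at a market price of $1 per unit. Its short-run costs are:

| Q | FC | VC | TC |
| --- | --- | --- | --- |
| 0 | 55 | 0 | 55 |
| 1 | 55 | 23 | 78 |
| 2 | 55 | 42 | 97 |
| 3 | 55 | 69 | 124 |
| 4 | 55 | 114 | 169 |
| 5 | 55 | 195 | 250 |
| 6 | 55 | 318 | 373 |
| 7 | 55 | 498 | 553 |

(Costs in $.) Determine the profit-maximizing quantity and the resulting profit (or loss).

Profit at each row (π = 1Q − TC): Q=0: -55; Q=1: -77; Q=2: -95; Q=3: -121; Q=4: -165; Q=5: -245; Q=6: -367; Q=7: -546.
Profit is highest at Q = 0. Equivalently, the lowest AVC in the table is 42/2 ≈ $21 at Q = 2, and P = $1 falls below it — price never covers variable cost, so the firm shuts down and loses only its fixed cost.

Q = 0 (shut down); profit = -$55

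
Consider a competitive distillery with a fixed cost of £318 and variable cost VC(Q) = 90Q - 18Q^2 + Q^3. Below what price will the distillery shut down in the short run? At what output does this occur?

£9 per unit, at Q = 9

Short-run supply begins at min AVC. From VC = 90Q - 18Q^2 + Q^3, AVC = 90 - 18Q + Q^2.
At the minimum of AVC, MC = AVC. MC = 90 - 36Q + 3Q^2; setting MC = AVC gives 2Q^2 - 18Q = 0, so Q = 9. min AVC = 9.
The firm shuts down for any P below £9.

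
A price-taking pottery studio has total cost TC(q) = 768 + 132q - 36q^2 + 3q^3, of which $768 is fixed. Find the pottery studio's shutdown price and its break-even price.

Shutdown price = $24; break-even price = $132

AVC = 132 - 36q + 3q^2; minimized at q = 6, giving min AVC = $24. That is the shutdown price.
ATC = 768/q + 132 - 36q + 3q^2. Setting dATC/dq = −768/q^2 − 36 + 6q = 0 gives q = 8 (since 6·8^3 − 36·8^2 = 768).
min ATC = 768/8 + 132 − 36·8 + 3·8^2 = $132. That is the break-even price.
Between these two prices the firm operates at a loss; above $132 it earns a profit.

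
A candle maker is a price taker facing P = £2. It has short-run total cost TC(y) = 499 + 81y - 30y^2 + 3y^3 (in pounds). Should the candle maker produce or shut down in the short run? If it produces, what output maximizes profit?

Variable cost is VC = 81y - 30y^2 + 3y^3, so AVC = VC/y = 81 - 30y + 3y^2 and MC = dTC/dy = 81 - 60y + 9y^2.
The AVC parabola has its vertex at y = 30/6 = 5, where AVC = 81 - 30·5 + 3·5^2 = £6.
P = £2 lies below min AVC = £6; no output level covers variable cost.
The firm minimizes its loss by shutting down and losing only its fixed cost of £499.

Shut down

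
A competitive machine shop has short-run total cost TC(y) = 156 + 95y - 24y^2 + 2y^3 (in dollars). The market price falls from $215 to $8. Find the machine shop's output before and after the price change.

Output falls from 10 to 0 (the firm shuts down)

AVC = 95 - 24y + 2y^2, minimized at y = 6 where min AVC = $23. MC = 95 - 48y + 6y^2.
At P = $215 ≥ min AVC, set P = MC on the rising branch: y = 10.
At P = $8 < min AVC = $23, price no longer covers variable cost at any output, so the firm shuts down: y = 0.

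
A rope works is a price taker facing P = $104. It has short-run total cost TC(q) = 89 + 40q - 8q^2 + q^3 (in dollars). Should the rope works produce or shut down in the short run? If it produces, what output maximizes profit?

Produce at q = 8

Variable cost is VC = 40q - 8q^2 + q^3, so AVC = VC/q = 40 - 8q + q^2 and MC = dTC/dq = 40 - 16q + 3q^2.
AVC hits its minimum where MC = AVC, at q = 4, giving min AVC = 40 - 8·4 + 4^2 = $24.
Because $104 ≥ $24, revenue can cover variable cost; the firm operates.
P = MC gives -64 - 16q + 3q^2 = 0, with roots -8/3 and 8. Take the larger (rising MC): q* = 8.
Check: AVC at q = 8 is $40 ≤ P, so revenue covers variable cost.
Profit = P·q − TC = 104·8 − 409 = $423.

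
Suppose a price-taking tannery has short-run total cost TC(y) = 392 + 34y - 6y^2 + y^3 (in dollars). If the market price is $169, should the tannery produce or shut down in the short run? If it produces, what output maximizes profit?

Produce at y = 9

Variable cost is VC = 34y - 6y^2 + y^3, so AVC = VC/y = 34 - 6y + y^2 and MC = dTC/dy = 34 - 12y + 3y^2.
The AVC parabola has its vertex at y = 6/2 = 3, where AVC = 34 - 6·3 + 3^2 = $25.
Because $169 ≥ $25, revenue can cover variable cost; the firm operates.
P = MC gives -135 - 12y + 3y^2 = 0, with roots -5 and 9. Take the larger (rising MC): y* = 9.
Check: AVC at y = 9 is $61 ≤ P, so revenue covers variable cost.
Profit = P·y − TC = 169·9 − 941 = $580.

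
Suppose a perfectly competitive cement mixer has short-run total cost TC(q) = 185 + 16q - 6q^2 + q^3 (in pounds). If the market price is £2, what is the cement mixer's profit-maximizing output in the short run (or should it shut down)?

Shut down

Strip out fixed cost: VC = 16q - 6q^2 + q^3. Then AVC = 16 - 6q + q^2 and MC = 16 - 12q + 3q^2.
The AVC parabola has its vertex at q = 6/2 = 3, where AVC = 16 - 6·3 + 3^2 = £7.
P = £2 lies below min AVC = £7; no output level covers variable cost.
The firm minimizes its loss by shutting down and losing only its fixed cost of £185.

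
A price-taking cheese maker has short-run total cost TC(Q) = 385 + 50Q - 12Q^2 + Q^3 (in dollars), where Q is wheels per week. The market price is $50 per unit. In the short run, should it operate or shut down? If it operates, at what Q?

Produce at Q = 8

Strip out fixed cost: VC = 50Q - 12Q^2 + Q^3. Then AVC = 50 - 12Q + Q^2 and MC = 50 - 24Q + 3Q^2.
AVC is minimized where dAVC/dQ = -12 + 2Q = 0, at Q = 6; min AVC = 50 - 12·6 + 6^2 = $14.
Because $50 ≥ $14, revenue can cover variable cost; the firm operates.
P = MC gives -24Q + 3Q^2 = 0, with roots 0 and 8. Take the larger (rising MC): Q* = 8.
Check: AVC at Q = 8 is $18 ≤ P, so revenue covers variable cost.
Profit = P·Q − TC = 50·8 − 529 = -$129, a loss, but smaller than the $385 fixed cost the firm would lose by shutting down.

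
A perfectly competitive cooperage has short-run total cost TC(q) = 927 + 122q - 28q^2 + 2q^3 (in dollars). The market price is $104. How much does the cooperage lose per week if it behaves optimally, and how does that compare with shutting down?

AVC = 122 - 28q + 2q^2; min AVC = $24 at q = 7. Since P = $104 ≥ min AVC, the firm produces.
With MC = 122 - 56q + 6q^2, P = MC on the upward-sloping part at q* = 9.
TR = 104·9 = 936. TC = 927 + 288 = 1215. Profit = 936 − 1215 = -$279.
By producing, the firm covers all variable cost plus $648 of fixed cost; shutting down would lose the full $927.

Profit = -$279 at q = 9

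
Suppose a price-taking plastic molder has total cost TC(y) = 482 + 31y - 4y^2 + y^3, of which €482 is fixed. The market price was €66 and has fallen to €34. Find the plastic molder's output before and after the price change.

MC = 31 - 8y + 3y^2; the shutdown threshold is min AVC = €27 (at y = 2).
At P = €66 ≥ min AVC, set P = MC on the rising branch: y = 5.
At P = €34 ≥ min AVC, set P = MC: y = 3. The firm stays open but cuts output.

Output falls from 5 to 3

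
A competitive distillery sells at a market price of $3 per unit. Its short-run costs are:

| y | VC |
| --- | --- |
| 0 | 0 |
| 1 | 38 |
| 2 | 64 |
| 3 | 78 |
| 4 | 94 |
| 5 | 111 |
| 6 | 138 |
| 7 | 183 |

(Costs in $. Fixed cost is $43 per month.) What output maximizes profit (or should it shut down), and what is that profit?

Profit at each row (π = 3y − TC): y=0: -43; y=1: -78; y=2: -101; y=3: -112; y=4: -125; y=5: -139; y=6: -163; y=7: -205.
Profit is highest at y = 0. Equivalently, the lowest AVC in the table is 111/5 ≈ $22.20 at y = 5, and P = $3 falls below it — price never covers variable cost, so the firm shuts down and loses only its fixed cost.

y = 0 (shut down); profit = -$43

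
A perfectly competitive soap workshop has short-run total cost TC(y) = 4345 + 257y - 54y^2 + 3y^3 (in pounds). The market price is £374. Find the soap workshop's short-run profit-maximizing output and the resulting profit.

Profit = -£289 at y = 13

AVC = 257 - 54y + 3y^2 has its minimum £14 at y = 9; price £374 clears that bar, so the firm operates.
MC = 257 - 108y + 9y^2. Setting P = MC and taking the root on the rising branch gives y* = 13.
TR = 374·13 = 4862. TC = 4345 + 806 = 5151. Profit = 4862 − 5151 = -£289.
By producing, the firm covers all variable cost plus £4056 of fixed cost; shutting down would lose the full £4345.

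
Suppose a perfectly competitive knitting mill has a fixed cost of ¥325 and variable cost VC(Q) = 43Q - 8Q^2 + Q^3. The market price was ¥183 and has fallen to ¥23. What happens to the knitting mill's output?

MC = 43 - 16Q + 3Q^2; the shutdown threshold is min AVC = ¥27 (at Q = 4).
With P = ¥183 above the shutdown price, P = MC gives Q = 10.
At P = ¥23 < min AVC = ¥27, price no longer covers variable cost at any output, so the firm shuts down: Q = 0.

Output falls from 10 to 0 (the firm shuts down)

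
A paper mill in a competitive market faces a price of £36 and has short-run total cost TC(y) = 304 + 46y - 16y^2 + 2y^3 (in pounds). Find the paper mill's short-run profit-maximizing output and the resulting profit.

Profit = -£204 at y = 5

AVC = 46 - 16y + 2y^2 has its minimum £14 at y = 4; price £36 clears that bar, so the firm operates.
MC = 46 - 32y + 6y^2. Setting P = MC and taking the root on the rising branch gives y* = 5.
TR = 36·5 = 180. TC = 304 + 80 = 384. Profit = 180 − 384 = -£204.
By producing, the firm covers all variable cost plus £100 of fixed cost; shutting down would lose the full £304.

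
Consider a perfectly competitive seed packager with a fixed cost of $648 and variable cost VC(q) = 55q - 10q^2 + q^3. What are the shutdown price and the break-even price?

AVC = 55 - 10q + q^2; minimized at q = 5, giving min AVC = $30. That is the shutdown price.
ATC = 648/q + 55 - 10q + q^2. Setting dATC/dq = −648/q^2 − 10 + 2q = 0 gives q = 9 (since 2·9^3 − 10·9^2 = 648).
min ATC = 648/9 + 55 − 10·9 + 9^2 = $118. That is the break-even price.
Between these two prices the firm operates at a loss; above $118 it earns a profit.

Shutdown price = $30; break-even price = $118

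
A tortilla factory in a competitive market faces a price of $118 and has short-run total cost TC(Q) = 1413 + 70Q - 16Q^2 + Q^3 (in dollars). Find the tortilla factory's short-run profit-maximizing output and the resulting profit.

Profit = -$261 at Q = 12

AVC = 70 - 16Q + Q^2; min AVC = $6 at Q = 8. Since P = $118 ≥ min AVC, the firm produces.
MC = 70 - 32Q + 3Q^2. Setting P = MC and taking the root on the rising branch gives Q* = 12.
TR = 118·12 = 1416. TC = 1413 + 264 = 1677. Profit = 1416 − 1677 = -$261.
That loss of $261 beats the $1413 the firm would lose by shutting down; producing recovers $1152 of fixed cost.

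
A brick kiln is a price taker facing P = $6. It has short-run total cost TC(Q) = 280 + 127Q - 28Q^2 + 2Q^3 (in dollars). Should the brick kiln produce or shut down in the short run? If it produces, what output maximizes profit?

Strip out fixed cost: VC = 127Q - 28Q^2 + 2Q^3. Then AVC = 127 - 28Q + 2Q^2 and MC = 127 - 56Q + 6Q^2.
The AVC parabola has its vertex at Q = 28/4 = 7, where AVC = 127 - 28·7 + 2·7^2 = $29.
With P < min AVC ($6 < $29), every unit sold adds to the loss.
The firm minimizes its loss by shutting down and losing only its fixed cost of $280.

Shut down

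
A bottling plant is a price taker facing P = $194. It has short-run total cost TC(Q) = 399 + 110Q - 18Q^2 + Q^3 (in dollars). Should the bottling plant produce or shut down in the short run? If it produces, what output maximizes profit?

Produce at Q = 14

Variable cost is VC = 110Q - 18Q^2 + Q^3, so AVC = VC/Q = 110 - 18Q + Q^2 and MC = dTC/dQ = 110 - 36Q + 3Q^2.
AVC hits its minimum where MC = AVC, at Q = 9, giving min AVC = 110 - 18·9 + 9^2 = $29.
Since P = $194 ≥ min AVC = $29, price covers variable cost and the firm should produce.
Set P = MC: 194 = 110 - 36Q + 3Q^2 → -84 - 36Q + 3Q^2 = 0. The roots are Q = -2 and Q = 14; the profit-maximizing output is on the rising part of MC, so Q* = 14.
Check: AVC at Q = 14 is $54 ≤ P, so revenue covers variable cost.
Profit = P·Q − TC = 194·14 − 1155 = $1561.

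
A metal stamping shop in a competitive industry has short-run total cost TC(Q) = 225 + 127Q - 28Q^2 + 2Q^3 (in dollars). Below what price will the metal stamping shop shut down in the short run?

The firm shuts down when price falls below the minimum of average variable cost. AVC = VC/Q = 127 - 28Q + 2Q^2.
At the minimum of AVC, MC = AVC. MC = 127 - 56Q + 6Q^2; setting MC = AVC gives 4Q^2 - 28Q = 0, so Q = 7. min AVC = 29.
For P < $29 the firm produces nothing.

$29 per unit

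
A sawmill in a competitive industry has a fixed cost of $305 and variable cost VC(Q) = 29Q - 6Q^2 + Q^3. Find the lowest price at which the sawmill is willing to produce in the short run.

The shutdown price is the minimum of AVC. VC = 29Q - 6Q^2 + Q^3, so AVC = 29 - 6Q + Q^2.
At the minimum of AVC, MC = AVC. MC = 29 - 12Q + 3Q^2; setting MC = AVC gives 2Q^2 - 6Q = 0, so Q = 3. min AVC = 20.
The firm shuts down for any P below $20.

$20 per unit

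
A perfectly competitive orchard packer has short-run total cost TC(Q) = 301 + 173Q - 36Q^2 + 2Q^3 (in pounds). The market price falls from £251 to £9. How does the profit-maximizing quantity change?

Output falls from 13 to 0 (the firm shuts down)

AVC = 173 - 36Q + 2Q^2, minimized at Q = 9 where min AVC = £11. MC = 173 - 72Q + 6Q^2.
At P = £251 ≥ min AVC, set P = MC on the rising branch: Q = 13.
At P = £9 < min AVC = £11, price no longer covers variable cost at any output, so the firm shuts down: Q = 0.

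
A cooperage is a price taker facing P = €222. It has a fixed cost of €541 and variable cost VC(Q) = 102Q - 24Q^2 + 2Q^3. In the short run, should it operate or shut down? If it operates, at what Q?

Variable cost is VC = 102Q - 24Q^2 + 2Q^3, so AVC = VC/Q = 102 - 24Q + 2Q^2 and MC = dTC/dQ = 102 - 48Q + 6Q^2.
AVC hits its minimum where MC = AVC, at Q = 6, giving min AVC = 102 - 24·6 + 2·6^2 = €30.
Because €222 ≥ €30, revenue can cover variable cost; the firm operates.
Solving P = MC: -120 - 48Q + 6Q^2 = 0 ⇒ Q = -2 or 10. On the upward-sloping branch, Q* = 10.
Check: AVC at Q = 10 is €62 ≤ P, so revenue covers variable cost.
Profit = P·Q − TC = 222·10 − 1161 = €1059.

Produce at Q = 10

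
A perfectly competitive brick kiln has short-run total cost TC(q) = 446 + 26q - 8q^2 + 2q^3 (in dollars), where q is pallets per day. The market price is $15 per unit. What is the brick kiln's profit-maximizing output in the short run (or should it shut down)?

Shut down

Strip out fixed cost: VC = 26q - 8q^2 + 2q^3. Then AVC = 26 - 8q + 2q^2 and MC = 26 - 16q + 6q^2.
AVC hits its minimum where MC = AVC, at q = 2, giving min AVC = 26 - 8·2 + 2·2^2 = $18.
P = $15 lies below min AVC = $18; no output level covers variable cost.
The firm minimizes its loss by shutting down and losing only its fixed cost of $446.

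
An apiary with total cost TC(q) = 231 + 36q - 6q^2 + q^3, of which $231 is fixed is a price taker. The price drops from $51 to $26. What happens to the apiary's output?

Output falls from 5 to 0 (the firm shuts down)

AVC = 36 - 6q + q^2, minimized at q = 3 where min AVC = $27. MC = 36 - 12q + 3q^2.
With P = $51 above the shutdown price, P = MC gives q = 5.
At P = $26 < min AVC = $27, price no longer covers variable cost at any output, so the firm shuts down: q = 0.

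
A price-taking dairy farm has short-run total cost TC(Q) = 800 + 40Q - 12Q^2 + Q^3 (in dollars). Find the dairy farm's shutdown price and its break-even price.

Shutdown price = $4; break-even price = $100

AVC = 40 - 12Q + Q^2; minimized at Q = 6, giving min AVC = $4. That is the shutdown price.
ATC = 800/Q + 40 - 12Q + Q^2. Setting dATC/dQ = −800/Q^2 − 12 + 2Q = 0 gives Q = 10 (since 2·10^3 − 12·10^2 = 800).
min ATC = 800/10 + 40 − 12·10 + 10^2 = $100. That is the break-even price.
Between these two prices the firm operates at a loss; above $100 it earns a profit.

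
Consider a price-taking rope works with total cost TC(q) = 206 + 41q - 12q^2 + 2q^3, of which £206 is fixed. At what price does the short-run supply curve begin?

£23 per unit

The firm shuts down when price falls below the minimum of average variable cost. AVC = VC/q = 41 - 12q + 2q^2.
At the minimum of AVC, MC = AVC. MC = 41 - 24q + 6q^2; setting MC = AVC gives 4q^2 - 12q = 0, so q = 3. min AVC = 23.
So the shutdown price is £23.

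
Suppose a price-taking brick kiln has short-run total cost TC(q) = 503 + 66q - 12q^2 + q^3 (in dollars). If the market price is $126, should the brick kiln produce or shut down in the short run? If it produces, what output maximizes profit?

Variable cost is VC = 66q - 12q^2 + q^3, so AVC = VC/q = 66 - 12q + q^2 and MC = dTC/dq = 66 - 24q + 3q^2.
The AVC parabola has its vertex at q = 12/2 = 6, where AVC = 66 - 12·6 + 6^2 = $30.
Because $126 ≥ $30, revenue can cover variable cost; the firm operates.
P = MC gives -60 - 24q + 3q^2 = 0, with roots -2 and 10. Take the larger (rising MC): q* = 10.
Check: AVC at q = 10 is $46 ≤ P, so revenue covers variable cost.
Profit = P·q − TC = 126·10 − 963 = $297.

Produce at q = 10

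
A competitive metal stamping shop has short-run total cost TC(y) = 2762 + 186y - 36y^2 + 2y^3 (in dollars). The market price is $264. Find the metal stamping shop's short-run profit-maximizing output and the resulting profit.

Profit = -$58 at y = 13

AVC = 186 - 36y + 2y^2 has its minimum $24 at y = 9; price $264 clears that bar, so the firm operates.
With MC = 186 - 72y + 6y^2, P = MC on the upward-sloping part at y* = 13.
TR = 264·13 = 3432. TC = 2762 + 728 = 3490. Profit = 3432 − 3490 = -$58.
By producing, the firm covers all variable cost plus $2704 of fixed cost; shutting down would lose the full $2762.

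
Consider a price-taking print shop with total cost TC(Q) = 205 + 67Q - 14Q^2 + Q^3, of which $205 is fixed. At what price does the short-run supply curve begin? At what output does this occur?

The shutdown price is the minimum of AVC. VC = 67Q - 14Q^2 + Q^3, so AVC = 67 - 14Q + Q^2.
At the minimum of AVC, MC = AVC. MC = 67 - 28Q + 3Q^2; setting MC = AVC gives 2Q^2 - 14Q = 0, so Q = 7. min AVC = 18.
For P < $18 the firm produces nothing.

$18 per unit, at Q = 7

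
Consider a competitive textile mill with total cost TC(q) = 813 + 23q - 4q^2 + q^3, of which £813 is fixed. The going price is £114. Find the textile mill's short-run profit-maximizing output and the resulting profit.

Profit = -£323 at q = 7

AVC = 23 - 4q + q^2 has its minimum £19 at q = 2; price £114 clears that bar, so the firm operates.
MC = 23 - 8q + 3q^2. Setting P = MC and taking the root on the rising branch gives q* = 7.
TR = 114·7 = 798. TC = 813 + 308 = 1121. Profit = 798 − 1121 = -£323.
Shutting down would mean losing the fixed cost of £813, so operating at a loss of £323 is better by £490.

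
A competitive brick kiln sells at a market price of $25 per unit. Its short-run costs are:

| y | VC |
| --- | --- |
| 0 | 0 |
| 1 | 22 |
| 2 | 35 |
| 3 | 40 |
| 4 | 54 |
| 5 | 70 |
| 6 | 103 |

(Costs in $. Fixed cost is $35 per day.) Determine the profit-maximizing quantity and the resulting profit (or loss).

y = 5; profit = $20

Compute π = P·y − TC at each output: y=0: -35; y=1: -32; y=2: -20; y=3: 0; y=4: 11; y=5: 20; y=6: 12.
Profit is maximized at y = 5. AVC there is 70/5 = $14 ≤ P, so producing beats shutting down (which would give -$35).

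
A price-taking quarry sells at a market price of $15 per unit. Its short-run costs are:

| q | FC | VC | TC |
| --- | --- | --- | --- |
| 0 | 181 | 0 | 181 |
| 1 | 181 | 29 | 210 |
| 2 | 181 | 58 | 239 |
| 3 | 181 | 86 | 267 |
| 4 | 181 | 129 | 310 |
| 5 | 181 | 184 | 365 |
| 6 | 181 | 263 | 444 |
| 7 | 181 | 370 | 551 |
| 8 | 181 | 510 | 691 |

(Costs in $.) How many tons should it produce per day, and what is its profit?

q = 0 (shut down); profit = -$181

Tabulate TR − TC: q=0: -181; q=1: -195; q=2: -209; q=3: -222; q=4: -250; q=5: -290; q=6: -354; q=7: -446; q=8: -571.
Profit is highest at q = 0. Equivalently, the lowest AVC in the table is 86/3 ≈ $28.67 at q = 3, and P = $15 falls below it — price never covers variable cost, so the firm shuts down and loses only its fixed cost.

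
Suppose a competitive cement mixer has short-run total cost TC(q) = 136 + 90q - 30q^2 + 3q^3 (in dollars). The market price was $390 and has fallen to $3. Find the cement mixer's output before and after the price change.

Output falls from 10 to 0 (the firm shuts down)

AVC = 90 - 30q + 3q^2, minimized at q = 5 where min AVC = $15. MC = 90 - 60q + 9q^2.
With P = $390 above the shutdown price, P = MC gives q = 10.
At P = $3 < min AVC = $15, price no longer covers variable cost at any output, so the firm shuts down: q = 0.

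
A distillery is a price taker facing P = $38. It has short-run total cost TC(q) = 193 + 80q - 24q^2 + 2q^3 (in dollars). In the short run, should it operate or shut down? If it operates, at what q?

Produce at q = 7

From TC, MC = TC'(q) = 80 - 48q + 6q^2 and AVC = VC/q = 80 - 24q + 2q^2.
AVC is minimized where dAVC/dq = -24 + 4q = 0, at q = 6; min AVC = 80 - 24·6 + 2·6^2 = $8.
P = $38 exceeds min AVC = $8, so the firm stays open.
Solving P = MC: 42 - 48q + 6q^2 = 0 ⇒ q = 1 or 7. On the upward-sloping branch, q* = 7.
Check: AVC at q = 7 is $10 ≤ P, so revenue covers variable cost.
Profit = P·q − TC = 38·7 − 263 = $3.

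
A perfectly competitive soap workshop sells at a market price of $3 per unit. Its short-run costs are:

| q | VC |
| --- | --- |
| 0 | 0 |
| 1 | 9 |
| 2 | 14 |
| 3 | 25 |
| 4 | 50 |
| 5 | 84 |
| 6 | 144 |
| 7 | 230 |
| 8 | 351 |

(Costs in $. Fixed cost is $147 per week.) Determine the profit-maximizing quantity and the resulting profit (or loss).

q = 0 (shut down); profit = -$147

Compute π = P·q − TC at each output: q=0: -147; q=1: -153; q=2: -155; q=3: -163; q=4: -185; q=5: -216; q=6: -273; q=7: -356; q=8: -474.
Profit is highest at q = 0. Equivalently, the lowest AVC in the table is 14/2 ≈ $7 at q = 2, and P = $3 falls below it — price never covers variable cost, so the firm shuts down and loses only its fixed cost.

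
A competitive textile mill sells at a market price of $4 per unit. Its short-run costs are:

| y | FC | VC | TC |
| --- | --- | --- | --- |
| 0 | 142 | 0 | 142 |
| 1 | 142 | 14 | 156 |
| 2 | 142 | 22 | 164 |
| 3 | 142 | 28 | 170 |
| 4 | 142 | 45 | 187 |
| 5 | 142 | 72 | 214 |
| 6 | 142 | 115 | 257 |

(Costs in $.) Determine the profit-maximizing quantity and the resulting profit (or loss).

Compute π = P·y − TC at each output: y=0: -142; y=1: -152; y=2: -156; y=3: -158; y=4: -171; y=5: -194; y=6: -233.
Profit is highest at y = 0. Equivalently, the lowest AVC in the table is 28/3 ≈ $9.33 at y = 3, and P = $4 falls below it — price never covers variable cost, so the firm shuts down and loses only its fixed cost.

y = 0 (shut down); profit = -$142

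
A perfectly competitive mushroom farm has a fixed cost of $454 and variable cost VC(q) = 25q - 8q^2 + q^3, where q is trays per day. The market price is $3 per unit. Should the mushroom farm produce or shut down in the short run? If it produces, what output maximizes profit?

Strip out fixed cost: VC = 25q - 8q^2 + q^3. Then AVC = 25 - 8q + q^2 and MC = 25 - 16q + 3q^2.
AVC is minimized where dAVC/dq = -8 + 2q = 0, at q = 4; min AVC = 25 - 8·4 + 4^2 = $9.
With P < min AVC ($3 < $9), every unit sold adds to the loss.
The firm minimizes its loss by shutting down and losing only its fixed cost of $454.

Shut down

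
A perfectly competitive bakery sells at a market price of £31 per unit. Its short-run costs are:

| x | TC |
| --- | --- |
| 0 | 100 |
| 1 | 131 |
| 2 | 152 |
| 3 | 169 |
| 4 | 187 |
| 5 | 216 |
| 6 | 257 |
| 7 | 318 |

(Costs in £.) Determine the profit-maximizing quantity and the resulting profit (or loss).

x = 5; profit = -£61

Tabulate TR − TC: x=0: -100; x=1: -100; x=2: -90; x=3: -76; x=4: -63; x=5: -61; x=6: -71; x=7: -101.
Profit is maximized at x = 5. AVC there is 116/5 = £23.20 ≤ P, so producing beats shutting down (which would give -£100).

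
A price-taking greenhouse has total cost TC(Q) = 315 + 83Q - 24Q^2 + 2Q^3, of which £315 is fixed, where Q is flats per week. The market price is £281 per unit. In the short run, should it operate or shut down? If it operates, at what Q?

Produce at Q = 11

Variable cost is VC = 83Q - 24Q^2 + 2Q^3, so AVC = VC/Q = 83 - 24Q + 2Q^2 and MC = dTC/dQ = 83 - 48Q + 6Q^2.
AVC hits its minimum where MC = AVC, at Q = 6, giving min AVC = 83 - 24·6 + 2·6^2 = £11.
Because £281 ≥ £11, revenue can cover variable cost; the firm operates.
Set P = MC: 281 = 83 - 48Q + 6Q^2 → -198 - 48Q + 6Q^2 = 0. The roots are Q = -3 and Q = 11; the profit-maximizing output is on the rising part of MC, so Q* = 11.
Check: AVC at Q = 11 is £61 ≤ P, so revenue covers variable cost.
Profit = P·Q − TC = 281·11 − 986 = £2105.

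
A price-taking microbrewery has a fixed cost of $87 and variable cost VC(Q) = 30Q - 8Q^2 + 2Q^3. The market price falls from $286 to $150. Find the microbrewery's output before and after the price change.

Output falls from 8 to 6

AVC = 30 - 8Q + 2Q^2, minimized at Q = 2 where min AVC = $22. MC = 30 - 16Q + 6Q^2.
At P = $286 ≥ min AVC, set P = MC on the rising branch: Q = 8.
At P = $150 ≥ min AVC, set P = MC: Q = 6. The firm stays open but cuts output.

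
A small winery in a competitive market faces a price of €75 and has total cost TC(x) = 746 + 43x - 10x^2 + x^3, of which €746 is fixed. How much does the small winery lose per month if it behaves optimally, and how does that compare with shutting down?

AVC = 43 - 10x + x^2 has its minimum €18 at x = 5; price €75 clears that bar, so the firm operates.
MC = 43 - 20x + 3x^2. Setting P = MC and taking the root on the rising branch gives x* = 8.
TR = 75·8 = 600. TC = 746 + 216 = 962. Profit = 600 − 962 = -€362.
By producing, the firm covers all variable cost plus €384 of fixed cost; shutting down would lose the full €746.

Profit = -€362 at x = 8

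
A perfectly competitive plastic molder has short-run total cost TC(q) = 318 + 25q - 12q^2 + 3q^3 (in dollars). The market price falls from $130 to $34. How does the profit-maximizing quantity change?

Output falls from 5 to 3

AVC = 25 - 12q + 3q^2, minimized at q = 2 where min AVC = $13. MC = 25 - 24q + 9q^2.
At P = $130 ≥ min AVC, set P = MC on the rising branch: q = 5.
At P = $34 ≥ min AVC, set P = MC: q = 3. The firm stays open but cuts output.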